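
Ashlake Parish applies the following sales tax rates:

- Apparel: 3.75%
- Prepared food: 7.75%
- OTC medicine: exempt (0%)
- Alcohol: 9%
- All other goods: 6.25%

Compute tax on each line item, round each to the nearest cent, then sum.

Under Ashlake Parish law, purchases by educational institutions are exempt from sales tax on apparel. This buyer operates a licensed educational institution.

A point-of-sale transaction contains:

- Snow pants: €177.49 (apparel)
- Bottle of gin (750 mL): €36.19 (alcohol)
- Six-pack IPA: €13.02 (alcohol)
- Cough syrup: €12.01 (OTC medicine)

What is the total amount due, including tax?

€243.14

Snow pants €177.49: apparel, buyer-exempt → 0% → €0.00
Bottle of gin (750 mL) €36.19: alcohol → 9% → €3.26
Six-pack IPA €13.02: alcohol → 9% → €1.17
Cough syrup €12.01: OTC medicine → 0% → €0.00
Subtotal = €238.71; tax = €4.43; total due = €243.14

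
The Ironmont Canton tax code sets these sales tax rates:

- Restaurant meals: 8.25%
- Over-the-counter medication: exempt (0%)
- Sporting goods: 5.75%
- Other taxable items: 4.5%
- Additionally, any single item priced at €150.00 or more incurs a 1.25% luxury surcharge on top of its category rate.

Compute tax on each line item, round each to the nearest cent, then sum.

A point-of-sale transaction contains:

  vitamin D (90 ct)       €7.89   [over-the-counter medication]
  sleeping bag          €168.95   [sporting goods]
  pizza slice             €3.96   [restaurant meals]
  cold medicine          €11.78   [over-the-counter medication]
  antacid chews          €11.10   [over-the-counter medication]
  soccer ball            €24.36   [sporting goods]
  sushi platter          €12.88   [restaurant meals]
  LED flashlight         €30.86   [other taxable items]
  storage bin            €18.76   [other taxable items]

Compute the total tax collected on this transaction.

Vitamin D (90 ct) €7.89: over-the-counter medication → 0% → €0.00
Sleeping bag €168.95: sporting goods → 5.75% + 1.25% surcharge = 7% → €11.83
Pizza slice €3.96: restaurant meals → 8.25% → €0.33
Cold medicine €11.78: over-the-counter medication → 0% → €0.00
Antacid chews €11.10: over-the-counter medication → 0% → €0.00
Soccer ball €24.36: sporting goods → 5.75% → €1.40
Sushi platter €12.88: restaurant meals → 8.25% → €1.06
LED flashlight €30.86: other taxable items → 4.5% → €1.39
Storage bin €18.76: other taxable items → 4.5% → €0.84
Total tax = €11.83 + €0.33 + €1.40 + €1.06 + €1.39 + €0.84 = €16.85

€16.85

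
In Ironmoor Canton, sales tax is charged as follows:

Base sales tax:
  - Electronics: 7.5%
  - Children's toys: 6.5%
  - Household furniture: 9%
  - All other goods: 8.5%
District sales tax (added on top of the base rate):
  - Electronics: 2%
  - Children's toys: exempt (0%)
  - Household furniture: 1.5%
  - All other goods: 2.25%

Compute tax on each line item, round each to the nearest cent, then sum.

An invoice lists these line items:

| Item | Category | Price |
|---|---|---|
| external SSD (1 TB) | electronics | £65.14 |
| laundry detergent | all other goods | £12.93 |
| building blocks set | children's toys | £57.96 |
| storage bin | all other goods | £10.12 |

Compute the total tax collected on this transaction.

£12.44

External SSD (1 TB) £65.14: electronics → 7.5% + 2% district = 9.5% → £6.19
Laundry detergent £12.93: all other goods → 8.5% + 2.25% district = 10.75% → £1.39
Building blocks set £57.96: children's toys → 6.5% + 0% district = 6.5% → £3.77
Storage bin £10.12: all other goods → 8.5% + 2.25% district = 10.75% → £1.09
Total tax = £6.19 + £1.39 + £3.77 + £1.09 = £12.44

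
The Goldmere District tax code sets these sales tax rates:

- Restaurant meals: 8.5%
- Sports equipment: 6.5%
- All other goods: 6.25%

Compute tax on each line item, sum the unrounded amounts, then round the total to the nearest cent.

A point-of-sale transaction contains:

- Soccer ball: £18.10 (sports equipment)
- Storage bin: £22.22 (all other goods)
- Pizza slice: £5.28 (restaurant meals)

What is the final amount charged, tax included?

Soccer ball £18.10: sports equipment → 6.5% → £1.1765
Storage bin £22.22: all other goods → 6.25% → £1.38875
Pizza slice £5.28: restaurant meals → 8.5% → £0.4488
Subtotal = £45.60; unrounded tax = £3.01405 → £3.01; total due = £48.61

£48.61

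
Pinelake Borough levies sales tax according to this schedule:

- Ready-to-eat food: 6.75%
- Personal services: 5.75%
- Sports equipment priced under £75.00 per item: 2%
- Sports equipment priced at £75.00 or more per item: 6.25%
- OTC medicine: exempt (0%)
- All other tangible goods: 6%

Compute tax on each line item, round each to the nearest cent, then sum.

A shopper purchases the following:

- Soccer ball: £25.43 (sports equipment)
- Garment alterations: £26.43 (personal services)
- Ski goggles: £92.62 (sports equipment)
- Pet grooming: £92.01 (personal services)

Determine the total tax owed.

£13.11

Soccer ball £25.43: sports equipment, under £75.00 → 2% → £0.51
Garment alterations £26.43: personal services → 5.75% → £1.52
Ski goggles £92.62: sports equipment, £75.00 or more → 6.25% → £5.79
Pet grooming £92.01: personal services → 5.75% → £5.29
Total tax = £0.51 + £1.52 + £5.79 + £5.29 = £13.11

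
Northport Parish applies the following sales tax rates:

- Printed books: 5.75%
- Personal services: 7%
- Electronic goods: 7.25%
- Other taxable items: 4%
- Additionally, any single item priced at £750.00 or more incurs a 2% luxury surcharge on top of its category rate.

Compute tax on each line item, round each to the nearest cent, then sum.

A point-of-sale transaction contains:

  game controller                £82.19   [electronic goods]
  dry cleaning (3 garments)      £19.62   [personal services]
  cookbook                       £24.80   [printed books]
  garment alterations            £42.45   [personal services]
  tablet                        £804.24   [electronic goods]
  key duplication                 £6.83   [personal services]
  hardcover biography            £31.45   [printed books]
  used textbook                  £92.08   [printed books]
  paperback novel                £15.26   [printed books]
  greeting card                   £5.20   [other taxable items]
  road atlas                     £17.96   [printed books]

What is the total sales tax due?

£95.82

Game controller £82.19: electronic goods → 7.25% → £5.96
Dry cleaning (3 garments) £19.62: personal services → 7% → £1.37
Cookbook £24.80: printed books → 5.75% → £1.43
Garment alterations £42.45: personal services → 7% → £2.97
Tablet £804.24: electronic goods → 7.25% + 2% surcharge = 9.25% → £74.39
Key duplication £6.83: personal services → 7% → £0.48
Hardcover biography £31.45: printed books → 5.75% → £1.81
Used textbook £92.08: printed books → 5.75% → £5.29
Paperback novel £15.26: printed books → 5.75% → £0.88
Greeting card £5.20: other taxable items → 4% → £0.21
Road atlas £17.96: printed books → 5.75% → £1.03
Total tax = £5.96 + £1.37 + £1.43 + £2.97 + £74.39 + £0.48 + £1.81 + £5.29 + £0.88 + £0.21 + £1.03 = £95.82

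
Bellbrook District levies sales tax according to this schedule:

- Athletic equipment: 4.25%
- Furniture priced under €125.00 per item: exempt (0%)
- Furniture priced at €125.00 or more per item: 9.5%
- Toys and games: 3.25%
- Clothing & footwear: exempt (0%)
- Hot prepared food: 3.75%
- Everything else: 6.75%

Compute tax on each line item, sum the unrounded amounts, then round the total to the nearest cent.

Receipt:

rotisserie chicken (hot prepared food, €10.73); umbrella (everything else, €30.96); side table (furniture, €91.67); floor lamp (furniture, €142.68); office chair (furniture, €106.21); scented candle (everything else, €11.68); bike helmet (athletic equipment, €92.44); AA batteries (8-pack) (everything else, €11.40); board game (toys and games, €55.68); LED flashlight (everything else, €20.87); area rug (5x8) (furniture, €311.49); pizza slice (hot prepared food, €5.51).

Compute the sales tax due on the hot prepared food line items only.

Rotisserie chicken €10.73: hot prepared food → 3.75% → €0.402375
Pizza slice €5.51: hot prepared food → 3.75% → €0.206625
Tax on hot prepared food: unrounded sum = €0.609 → €0.61

€0.61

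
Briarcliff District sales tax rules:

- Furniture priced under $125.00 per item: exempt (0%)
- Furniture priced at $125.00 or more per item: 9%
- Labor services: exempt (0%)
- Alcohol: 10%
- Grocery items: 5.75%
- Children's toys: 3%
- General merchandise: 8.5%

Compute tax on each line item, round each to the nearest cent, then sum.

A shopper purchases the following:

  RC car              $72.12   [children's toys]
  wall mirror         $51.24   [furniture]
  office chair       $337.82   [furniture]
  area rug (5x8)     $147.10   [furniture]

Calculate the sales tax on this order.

RC car $72.12: children's toys → 3% → $2.16
Wall mirror $51.24: furniture, under $125.00 → 0% → $0.00
Office chair $337.82: furniture, $125.00 or more → 9% → $30.40
Area rug (5x8) $147.10: furniture, $125.00 or more → 9% → $13.24
Total tax = $2.16 + $30.40 + $13.24 = $45.80

$45.80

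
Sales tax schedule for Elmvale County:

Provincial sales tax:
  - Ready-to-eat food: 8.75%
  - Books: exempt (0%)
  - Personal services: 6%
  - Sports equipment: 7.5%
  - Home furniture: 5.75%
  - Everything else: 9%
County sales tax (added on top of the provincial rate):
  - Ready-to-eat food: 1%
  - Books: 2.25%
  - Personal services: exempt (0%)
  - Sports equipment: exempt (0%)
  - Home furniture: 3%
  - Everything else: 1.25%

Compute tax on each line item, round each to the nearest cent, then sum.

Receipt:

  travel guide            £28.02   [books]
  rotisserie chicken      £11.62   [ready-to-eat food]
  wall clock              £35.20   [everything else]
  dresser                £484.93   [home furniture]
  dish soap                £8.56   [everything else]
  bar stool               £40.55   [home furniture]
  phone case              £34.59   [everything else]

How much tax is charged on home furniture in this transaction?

£45.98

Dresser £484.93: home furniture → 5.75% + 3% county = 8.75% → £42.43
Bar stool £40.55: home furniture → 5.75% + 3% county = 8.75% → £3.55
Tax on home furniture = £42.43 + £3.55 = £45.98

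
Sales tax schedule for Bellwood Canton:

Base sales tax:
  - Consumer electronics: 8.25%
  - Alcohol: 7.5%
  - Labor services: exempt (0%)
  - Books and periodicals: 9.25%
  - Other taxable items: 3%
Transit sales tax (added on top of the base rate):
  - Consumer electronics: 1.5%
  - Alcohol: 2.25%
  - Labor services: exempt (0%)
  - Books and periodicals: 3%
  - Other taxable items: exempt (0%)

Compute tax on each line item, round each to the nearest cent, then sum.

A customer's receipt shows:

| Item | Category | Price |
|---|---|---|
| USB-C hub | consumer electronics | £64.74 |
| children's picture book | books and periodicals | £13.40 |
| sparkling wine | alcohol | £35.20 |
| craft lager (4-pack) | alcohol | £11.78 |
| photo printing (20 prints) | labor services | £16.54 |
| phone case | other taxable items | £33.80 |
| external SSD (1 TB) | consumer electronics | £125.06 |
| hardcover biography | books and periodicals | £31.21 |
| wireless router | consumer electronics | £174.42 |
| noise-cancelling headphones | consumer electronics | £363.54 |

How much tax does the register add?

USB-C hub £64.74: consumer electronics → 8.25% + 1.5% transit = 9.75% → £6.31
Children's picture book £13.40: books and periodicals → 9.25% + 3% transit = 12.25% → £1.64
Sparkling wine £35.20: alcohol → 7.5% + 2.25% transit = 9.75% → £3.43
Craft lager (4-pack) £11.78: alcohol → 7.5% + 2.25% transit = 9.75% → £1.15
Photo printing (20 prints) £16.54: labor services → 0% + 0% transit = 0% → £0.00
Phone case £33.80: other taxable items → 3% + 0% transit = 3% → £1.01
External SSD (1 TB) £125.06: consumer electronics → 8.25% + 1.5% transit = 9.75% → £12.19
Hardcover biography £31.21: books and periodicals → 9.25% + 3% transit = 12.25% → £3.82
Wireless router £174.42: consumer electronics → 8.25% + 1.5% transit = 9.75% → £17.01
Noise-cancelling headphones £363.54: consumer electronics → 8.25% + 1.5% transit = 9.75% → £35.45
Total tax = £6.31 + £1.64 + £3.43 + £1.15 + £1.01 + £12.19 + £3.82 + £17.01 + £35.45 = £82.01

£82.01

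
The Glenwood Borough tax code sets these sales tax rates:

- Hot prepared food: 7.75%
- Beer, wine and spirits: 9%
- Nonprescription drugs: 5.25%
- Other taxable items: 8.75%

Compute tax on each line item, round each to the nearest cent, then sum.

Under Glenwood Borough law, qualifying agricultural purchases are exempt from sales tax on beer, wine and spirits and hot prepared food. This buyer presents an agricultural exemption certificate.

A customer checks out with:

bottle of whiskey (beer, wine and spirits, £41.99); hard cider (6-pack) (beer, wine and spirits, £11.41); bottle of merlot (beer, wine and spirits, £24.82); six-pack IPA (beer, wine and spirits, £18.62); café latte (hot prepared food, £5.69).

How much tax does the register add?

Bottle of whiskey £41.99: beer, wine and spirits, buyer-exempt → 0% → £0.00
Hard cider (6-pack) £11.41: beer, wine and spirits, buyer-exempt → 0% → £0.00
Bottle of merlot £24.82: beer, wine and spirits, buyer-exempt → 0% → £0.00
Six-pack IPA £18.62: beer, wine and spirits, buyer-exempt → 0% → £0.00
Café latte £5.69: hot prepared food, buyer-exempt → 0% → £0.00
Total tax = £0.00

£0.00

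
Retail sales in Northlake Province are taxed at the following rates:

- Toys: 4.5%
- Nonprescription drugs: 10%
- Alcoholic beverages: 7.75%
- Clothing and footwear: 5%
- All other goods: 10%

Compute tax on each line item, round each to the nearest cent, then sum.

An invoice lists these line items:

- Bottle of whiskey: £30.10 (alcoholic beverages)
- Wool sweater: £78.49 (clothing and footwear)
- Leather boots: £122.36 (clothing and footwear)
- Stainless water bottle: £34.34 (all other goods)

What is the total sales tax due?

Bottle of whiskey £30.10: alcoholic beverages → 7.75% → £2.33
Wool sweater £78.49: clothing and footwear → 5% → £3.92
Leather boots £122.36: clothing and footwear → 5% → £6.12
Stainless water bottle £34.34: all other goods → 10% → £3.43
Total tax = £2.33 + £3.92 + £6.12 + £3.43 = £15.80

£15.80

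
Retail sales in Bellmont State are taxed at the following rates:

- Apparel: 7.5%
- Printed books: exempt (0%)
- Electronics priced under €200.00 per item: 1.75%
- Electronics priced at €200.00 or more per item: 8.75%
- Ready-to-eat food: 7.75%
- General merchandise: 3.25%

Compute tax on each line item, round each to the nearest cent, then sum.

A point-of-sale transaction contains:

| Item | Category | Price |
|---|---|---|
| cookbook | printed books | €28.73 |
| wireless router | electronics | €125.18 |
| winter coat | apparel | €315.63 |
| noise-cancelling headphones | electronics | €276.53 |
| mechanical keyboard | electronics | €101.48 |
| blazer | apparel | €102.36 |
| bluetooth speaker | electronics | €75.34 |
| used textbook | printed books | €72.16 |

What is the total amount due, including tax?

Cookbook €28.73: printed books → 0% → €0.00
Wireless router €125.18: electronics, under €200.00 → 1.75% → €2.19
Winter coat €315.63: apparel → 7.5% → €23.67
Noise-cancelling headphones €276.53: electronics, €200.00 or more → 8.75% → €24.20
Mechanical keyboard €101.48: electronics, under €200.00 → 1.75% → €1.78
Blazer €102.36: apparel → 7.5% → €7.68
Bluetooth speaker €75.34: electronics, under €200.00 → 1.75% → €1.32
Used textbook €72.16: printed books → 0% → €0.00
Subtotal = €1097.41; tax = €60.84; total due = €1158.25

€1158.25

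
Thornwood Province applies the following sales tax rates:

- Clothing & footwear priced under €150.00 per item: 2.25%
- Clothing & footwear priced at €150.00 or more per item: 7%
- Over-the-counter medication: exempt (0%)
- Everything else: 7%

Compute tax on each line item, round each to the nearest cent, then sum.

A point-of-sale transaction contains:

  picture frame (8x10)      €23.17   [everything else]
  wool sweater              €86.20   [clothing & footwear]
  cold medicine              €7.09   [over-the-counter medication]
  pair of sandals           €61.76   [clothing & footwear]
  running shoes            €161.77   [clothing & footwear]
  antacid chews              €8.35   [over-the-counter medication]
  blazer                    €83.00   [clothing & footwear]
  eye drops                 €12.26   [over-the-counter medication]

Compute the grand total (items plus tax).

€461.74

Picture frame (8x10) €23.17: everything else → 7% → €1.62
Wool sweater €86.20: clothing & footwear, under €150.00 → 2.25% → €1.94
Cold medicine €7.09: over-the-counter medication → 0% → €0.00
Pair of sandals €61.76: clothing & footwear, under €150.00 → 2.25% → €1.39
Running shoes €161.77: clothing & footwear, €150.00 or more → 7% → €11.32
Antacid chews €8.35: over-the-counter medication → 0% → €0.00
Blazer €83.00: clothing & footwear, under €150.00 → 2.25% → €1.87
Eye drops €12.26: over-the-counter medication → 0% → €0.00
Subtotal = €443.60; tax = €18.14; total due = €461.74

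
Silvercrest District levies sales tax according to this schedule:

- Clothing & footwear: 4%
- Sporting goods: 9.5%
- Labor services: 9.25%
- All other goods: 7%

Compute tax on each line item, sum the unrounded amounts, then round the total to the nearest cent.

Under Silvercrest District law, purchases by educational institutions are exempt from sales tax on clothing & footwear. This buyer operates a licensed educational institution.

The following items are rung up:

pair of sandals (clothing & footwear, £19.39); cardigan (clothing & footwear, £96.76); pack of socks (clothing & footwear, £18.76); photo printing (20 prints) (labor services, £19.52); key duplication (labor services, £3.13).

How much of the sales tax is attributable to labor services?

£2.10

Photo printing (20 prints) £19.52: labor services → 9.25% → £1.8056
Key duplication £3.13: labor services → 9.25% → £0.289525
Tax on labor services: unrounded sum = £2.095125 → £2.10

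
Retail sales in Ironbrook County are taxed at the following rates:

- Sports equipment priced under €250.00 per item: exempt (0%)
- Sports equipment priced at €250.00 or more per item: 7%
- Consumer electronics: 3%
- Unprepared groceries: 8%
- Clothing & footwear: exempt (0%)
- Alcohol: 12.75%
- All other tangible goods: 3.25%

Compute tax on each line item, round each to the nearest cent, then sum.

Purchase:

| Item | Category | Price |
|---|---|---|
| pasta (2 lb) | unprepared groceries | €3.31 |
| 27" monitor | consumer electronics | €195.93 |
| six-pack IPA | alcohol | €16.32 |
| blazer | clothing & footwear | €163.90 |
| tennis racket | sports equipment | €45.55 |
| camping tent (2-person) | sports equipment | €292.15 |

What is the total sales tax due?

Pasta (2 lb) €3.31: unprepared groceries → 8% → €0.26
27" monitor €195.93: consumer electronics → 3% → €5.88
Six-pack IPA €16.32: alcohol → 12.75% → €2.08
Blazer €163.90: clothing & footwear → 0% → €0.00
Tennis racket €45.55: sports equipment, under €250.00 → 0% → €0.00
Camping tent (2-person) €292.15: sports equipment, €250.00 or more → 7% → €20.45
Total tax = €0.26 + €5.88 + €2.08 + €20.45 = €28.67

€28.67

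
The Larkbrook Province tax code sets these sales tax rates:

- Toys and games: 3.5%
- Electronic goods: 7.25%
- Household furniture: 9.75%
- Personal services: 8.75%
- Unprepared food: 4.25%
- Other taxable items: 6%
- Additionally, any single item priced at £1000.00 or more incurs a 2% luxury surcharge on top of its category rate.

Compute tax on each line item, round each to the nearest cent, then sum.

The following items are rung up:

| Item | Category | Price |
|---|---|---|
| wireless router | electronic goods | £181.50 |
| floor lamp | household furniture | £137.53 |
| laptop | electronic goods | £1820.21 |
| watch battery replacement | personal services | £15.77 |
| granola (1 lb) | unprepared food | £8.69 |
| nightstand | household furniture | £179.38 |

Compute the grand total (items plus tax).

Wireless router £181.50: electronic goods → 7.25% → £13.16
Floor lamp £137.53: household furniture → 9.75% → £13.41
Laptop £1820.21: electronic goods → 7.25% + 2% surcharge = 9.25% → £168.37
Watch battery replacement £15.77: personal services → 8.75% → £1.38
Granola (1 lb) £8.69: unprepared food → 4.25% → £0.37
Nightstand £179.38: household furniture → 9.75% → £17.49
Subtotal = £2343.08; tax = £214.18; total due = £2557.26

£2557.26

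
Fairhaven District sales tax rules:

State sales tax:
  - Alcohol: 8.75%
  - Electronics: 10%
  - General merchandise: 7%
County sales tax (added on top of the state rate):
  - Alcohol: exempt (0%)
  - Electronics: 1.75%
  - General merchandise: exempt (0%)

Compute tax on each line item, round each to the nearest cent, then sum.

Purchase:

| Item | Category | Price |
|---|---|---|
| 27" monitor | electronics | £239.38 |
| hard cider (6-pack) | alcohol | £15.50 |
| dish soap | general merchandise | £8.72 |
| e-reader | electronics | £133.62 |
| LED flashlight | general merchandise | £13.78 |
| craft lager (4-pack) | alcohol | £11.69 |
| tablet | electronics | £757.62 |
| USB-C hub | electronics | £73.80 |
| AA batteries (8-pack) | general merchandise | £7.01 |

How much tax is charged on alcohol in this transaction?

£2.38

Hard cider (6-pack) £15.50: alcohol → 8.75% + 0% county = 8.75% → £1.36
Craft lager (4-pack) £11.69: alcohol → 8.75% + 0% county = 8.75% → £1.02
Tax on alcohol = £1.36 + £1.02 = £2.38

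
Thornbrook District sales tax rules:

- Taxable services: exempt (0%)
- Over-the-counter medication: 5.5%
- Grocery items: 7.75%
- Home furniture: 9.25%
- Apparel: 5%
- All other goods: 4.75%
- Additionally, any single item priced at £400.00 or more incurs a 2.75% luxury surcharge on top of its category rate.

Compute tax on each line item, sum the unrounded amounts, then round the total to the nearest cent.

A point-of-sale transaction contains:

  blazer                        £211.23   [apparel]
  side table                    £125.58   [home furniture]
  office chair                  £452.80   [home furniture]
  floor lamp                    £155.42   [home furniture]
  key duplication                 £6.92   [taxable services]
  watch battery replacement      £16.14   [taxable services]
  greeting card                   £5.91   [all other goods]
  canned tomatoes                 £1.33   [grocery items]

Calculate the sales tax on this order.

£91.27

Blazer £211.23: apparel → 5% → £10.5615
Side table £125.58: home furniture → 9.25% → £11.61615
Office chair £452.80: home furniture → 9.25% + 2.75% surcharge = 12% → £54.336
Floor lamp £155.42: home furniture → 9.25% → £14.37635
Key duplication £6.92: taxable services → 0% → £0.00
Watch battery replacement £16.14: taxable services → 0% → £0.00
Greeting card £5.91: all other goods → 4.75% → £0.280725
Canned tomatoes £1.33: grocery items → 7.75% → £0.103075
Unrounded tax sum = £91.2738 → £91.27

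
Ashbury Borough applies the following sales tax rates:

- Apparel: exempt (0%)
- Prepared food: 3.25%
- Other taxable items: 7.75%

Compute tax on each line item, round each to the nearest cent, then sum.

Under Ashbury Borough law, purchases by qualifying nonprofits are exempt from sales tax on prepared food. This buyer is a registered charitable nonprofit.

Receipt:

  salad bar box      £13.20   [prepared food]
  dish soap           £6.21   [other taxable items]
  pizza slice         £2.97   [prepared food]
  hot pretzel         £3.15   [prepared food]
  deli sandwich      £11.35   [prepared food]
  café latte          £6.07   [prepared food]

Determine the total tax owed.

£0.48

Salad bar box £13.20: prepared food, buyer-exempt → 0% → £0.00
Dish soap £6.21: other taxable items → 7.75% → £0.48
Pizza slice £2.97: prepared food, buyer-exempt → 0% → £0.00
Hot pretzel £3.15: prepared food, buyer-exempt → 0% → £0.00
Deli sandwich £11.35: prepared food, buyer-exempt → 0% → £0.00
Café latte £6.07: prepared food, buyer-exempt → 0% → £0.00
Total tax = £0.48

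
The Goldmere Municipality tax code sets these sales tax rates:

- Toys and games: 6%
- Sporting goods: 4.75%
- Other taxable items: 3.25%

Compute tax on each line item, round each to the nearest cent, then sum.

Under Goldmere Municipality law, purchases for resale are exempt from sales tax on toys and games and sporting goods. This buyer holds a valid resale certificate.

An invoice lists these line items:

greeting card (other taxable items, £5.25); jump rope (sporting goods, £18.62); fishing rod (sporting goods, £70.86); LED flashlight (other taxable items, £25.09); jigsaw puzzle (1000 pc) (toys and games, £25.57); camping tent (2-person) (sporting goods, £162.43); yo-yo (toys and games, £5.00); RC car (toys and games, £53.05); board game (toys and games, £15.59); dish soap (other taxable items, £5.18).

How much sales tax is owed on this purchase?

Greeting card £5.25: other taxable items → 3.25% → £0.17
Jump rope £18.62: sporting goods, buyer-exempt → 0% → £0.00
Fishing rod £70.86: sporting goods, buyer-exempt → 0% → £0.00
LED flashlight £25.09: other taxable items → 3.25% → £0.82
Jigsaw puzzle (1000 pc) £25.57: toys and games, buyer-exempt → 0% → £0.00
Camping tent (2-person) £162.43: sporting goods, buyer-exempt → 0% → £0.00
Yo-yo £5.00: toys and games, buyer-exempt → 0% → £0.00
RC car £53.05: toys and games, buyer-exempt → 0% → £0.00
Board game £15.59: toys and games, buyer-exempt → 0% → £0.00
Dish soap £5.18: other taxable items → 3.25% → £0.17
Total tax = £0.17 + £0.82 + £0.17 = £1.16

£1.16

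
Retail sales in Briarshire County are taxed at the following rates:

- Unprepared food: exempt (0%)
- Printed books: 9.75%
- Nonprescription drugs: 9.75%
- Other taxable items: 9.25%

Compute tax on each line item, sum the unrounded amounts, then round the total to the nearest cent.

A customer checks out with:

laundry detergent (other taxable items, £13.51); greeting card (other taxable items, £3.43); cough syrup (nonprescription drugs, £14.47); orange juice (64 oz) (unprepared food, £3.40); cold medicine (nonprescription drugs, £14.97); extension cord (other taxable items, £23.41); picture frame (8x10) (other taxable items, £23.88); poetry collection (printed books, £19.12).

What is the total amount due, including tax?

£126.87

Laundry detergent £13.51: other taxable items → 9.25% → £1.249675
Greeting card £3.43: other taxable items → 9.25% → £0.317275
Cough syrup £14.47: nonprescription drugs → 9.75% → £1.410825
Orange juice (64 oz) £3.40: unprepared food → 0% → £0.00
Cold medicine £14.97: nonprescription drugs → 9.75% → £1.459575
Extension cord £23.41: other taxable items → 9.25% → £2.165425
Picture frame (8x10) £23.88: other taxable items → 9.25% → £2.2089
Poetry collection £19.12: printed books → 9.75% → £1.8642
Subtotal = £116.19; unrounded tax = £10.675875 → £10.68; total due = £126.87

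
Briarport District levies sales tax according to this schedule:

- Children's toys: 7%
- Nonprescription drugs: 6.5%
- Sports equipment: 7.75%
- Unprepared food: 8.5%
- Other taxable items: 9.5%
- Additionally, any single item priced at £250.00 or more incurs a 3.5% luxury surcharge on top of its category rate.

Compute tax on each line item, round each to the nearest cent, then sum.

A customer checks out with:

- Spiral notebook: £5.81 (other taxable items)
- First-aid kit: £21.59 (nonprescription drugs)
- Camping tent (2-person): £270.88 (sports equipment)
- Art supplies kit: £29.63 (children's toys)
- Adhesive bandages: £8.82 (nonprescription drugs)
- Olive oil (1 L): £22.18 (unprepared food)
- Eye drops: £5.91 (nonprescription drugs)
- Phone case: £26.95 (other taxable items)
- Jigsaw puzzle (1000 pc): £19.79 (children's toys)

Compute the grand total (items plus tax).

Spiral notebook £5.81: other taxable items → 9.5% → £0.55
First-aid kit £21.59: nonprescription drugs → 6.5% → £1.40
Camping tent (2-person) £270.88: sports equipment → 7.75% + 3.5% surcharge = 11.25% → £30.47
Art supplies kit £29.63: children's toys → 7% → £2.07
Adhesive bandages £8.82: nonprescription drugs → 6.5% → £0.57
Olive oil (1 L) £22.18: unprepared food → 8.5% → £1.89
Eye drops £5.91: nonprescription drugs → 6.5% → £0.38
Phone case £26.95: other taxable items → 9.5% → £2.56
Jigsaw puzzle (1000 pc) £19.79: children's toys → 7% → £1.39
Subtotal = £411.56; tax = £41.28; total due = £452.84

£452.84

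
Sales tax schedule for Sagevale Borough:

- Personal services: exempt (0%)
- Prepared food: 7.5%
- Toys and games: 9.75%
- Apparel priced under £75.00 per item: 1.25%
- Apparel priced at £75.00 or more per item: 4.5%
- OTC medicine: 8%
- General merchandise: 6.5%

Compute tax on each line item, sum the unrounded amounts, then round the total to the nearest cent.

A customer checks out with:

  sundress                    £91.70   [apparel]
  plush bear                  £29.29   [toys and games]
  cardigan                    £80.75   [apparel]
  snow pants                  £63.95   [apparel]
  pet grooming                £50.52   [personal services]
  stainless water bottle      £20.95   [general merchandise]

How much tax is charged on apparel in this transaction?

Sundress £91.70: apparel, £75.00 or more → 4.5% → £4.1265
Cardigan £80.75: apparel, £75.00 or more → 4.5% → £3.63375
Snow pants £63.95: apparel, under £75.00 → 1.25% → £0.799375
Tax on apparel: unrounded sum = £8.559625 → £8.56

£8.56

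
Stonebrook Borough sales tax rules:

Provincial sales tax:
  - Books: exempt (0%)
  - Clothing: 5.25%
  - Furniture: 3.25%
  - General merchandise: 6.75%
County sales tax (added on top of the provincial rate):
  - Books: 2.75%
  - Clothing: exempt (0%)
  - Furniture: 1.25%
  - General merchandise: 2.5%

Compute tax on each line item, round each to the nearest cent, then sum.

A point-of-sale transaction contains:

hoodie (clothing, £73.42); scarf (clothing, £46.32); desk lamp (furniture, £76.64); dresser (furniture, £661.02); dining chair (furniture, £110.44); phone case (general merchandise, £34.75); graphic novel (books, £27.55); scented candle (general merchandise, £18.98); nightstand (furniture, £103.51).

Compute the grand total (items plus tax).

£1207.47

Hoodie £73.42: clothing → 5.25% + 0% county = 5.25% → £3.85
Scarf £46.32: clothing → 5.25% + 0% county = 5.25% → £2.43
Desk lamp £76.64: furniture → 3.25% + 1.25% county = 4.5% → £3.45
Dresser £661.02: furniture → 3.25% + 1.25% county = 4.5% → £29.75
Dining chair £110.44: furniture → 3.25% + 1.25% county = 4.5% → £4.97
Phone case £34.75: general merchandise → 6.75% + 2.5% county = 9.25% → £3.21
Graphic novel £27.55: books → 0% + 2.75% county = 2.75% → £0.76
Scented candle £18.98: general merchandise → 6.75% + 2.5% county = 9.25% → £1.76
Nightstand £103.51: furniture → 3.25% + 1.25% county = 4.5% → £4.66
Subtotal = £1152.63; tax = £54.84; total due = £1207.47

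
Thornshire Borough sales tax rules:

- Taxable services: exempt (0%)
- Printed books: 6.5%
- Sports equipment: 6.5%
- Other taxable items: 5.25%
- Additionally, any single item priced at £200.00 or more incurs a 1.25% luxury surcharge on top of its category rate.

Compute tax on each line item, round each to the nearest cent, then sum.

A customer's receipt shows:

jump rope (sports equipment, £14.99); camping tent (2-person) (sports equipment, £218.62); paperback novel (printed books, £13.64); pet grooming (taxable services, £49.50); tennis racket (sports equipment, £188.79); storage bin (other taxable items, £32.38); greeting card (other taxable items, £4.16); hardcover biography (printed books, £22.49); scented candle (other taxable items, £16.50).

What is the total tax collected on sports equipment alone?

Jump rope £14.99: sports equipment → 6.5% → £0.97
Camping tent (2-person) £218.62: sports equipment → 6.5% + 1.25% surcharge = 7.75% → £16.94
Tennis racket £188.79: sports equipment → 6.5% → £12.27
Tax on sports equipment = £0.97 + £16.94 + £12.27 = £30.18

£30.18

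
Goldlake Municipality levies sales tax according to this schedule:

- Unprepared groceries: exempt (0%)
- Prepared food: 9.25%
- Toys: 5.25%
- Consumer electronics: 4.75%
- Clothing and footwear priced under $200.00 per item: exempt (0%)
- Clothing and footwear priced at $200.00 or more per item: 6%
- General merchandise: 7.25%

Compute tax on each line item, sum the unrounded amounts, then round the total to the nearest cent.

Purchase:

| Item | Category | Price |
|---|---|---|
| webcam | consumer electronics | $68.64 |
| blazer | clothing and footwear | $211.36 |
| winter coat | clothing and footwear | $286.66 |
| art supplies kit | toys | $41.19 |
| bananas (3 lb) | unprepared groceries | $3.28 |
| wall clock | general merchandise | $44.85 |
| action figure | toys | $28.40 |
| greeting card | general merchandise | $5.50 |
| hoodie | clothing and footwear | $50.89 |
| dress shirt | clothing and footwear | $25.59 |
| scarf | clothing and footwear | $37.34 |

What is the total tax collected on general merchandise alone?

$3.65

Wall clock $44.85: general merchandise → 7.25% → $3.251625
Greeting card $5.50: general merchandise → 7.25% → $0.39875
Tax on general merchandise: unrounded sum = $3.650375 → $3.65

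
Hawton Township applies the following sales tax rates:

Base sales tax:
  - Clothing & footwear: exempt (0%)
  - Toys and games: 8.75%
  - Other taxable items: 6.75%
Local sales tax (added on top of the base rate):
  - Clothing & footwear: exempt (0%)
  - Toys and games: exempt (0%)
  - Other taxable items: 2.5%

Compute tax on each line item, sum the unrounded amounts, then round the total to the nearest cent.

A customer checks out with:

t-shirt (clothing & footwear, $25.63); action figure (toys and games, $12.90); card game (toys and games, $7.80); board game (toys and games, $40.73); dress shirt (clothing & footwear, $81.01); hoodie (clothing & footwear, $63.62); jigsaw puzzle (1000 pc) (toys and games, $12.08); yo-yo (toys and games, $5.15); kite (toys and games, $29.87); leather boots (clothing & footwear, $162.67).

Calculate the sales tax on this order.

$9.50

T-shirt $25.63: clothing & footwear → 0% + 0% local = 0% → $0.00
Action figure $12.90: toys and games → 8.75% + 0% local = 8.75% → $1.12875
Card game $7.80: toys and games → 8.75% + 0% local = 8.75% → $0.6825
Board game $40.73: toys and games → 8.75% + 0% local = 8.75% → $3.563875
Dress shirt $81.01: clothing & footwear → 0% + 0% local = 0% → $0.00
Hoodie $63.62: clothing & footwear → 0% + 0% local = 0% → $0.00
Jigsaw puzzle (1000 pc) $12.08: toys and games → 8.75% + 0% local = 8.75% → $1.057
Yo-yo $5.15: toys and games → 8.75% + 0% local = 8.75% → $0.450625
Kite $29.87: toys and games → 8.75% + 0% local = 8.75% → $2.613625
Leather boots $162.67: clothing & footwear → 0% + 0% local = 0% → $0.00
Unrounded tax sum = $9.496375 → $9.50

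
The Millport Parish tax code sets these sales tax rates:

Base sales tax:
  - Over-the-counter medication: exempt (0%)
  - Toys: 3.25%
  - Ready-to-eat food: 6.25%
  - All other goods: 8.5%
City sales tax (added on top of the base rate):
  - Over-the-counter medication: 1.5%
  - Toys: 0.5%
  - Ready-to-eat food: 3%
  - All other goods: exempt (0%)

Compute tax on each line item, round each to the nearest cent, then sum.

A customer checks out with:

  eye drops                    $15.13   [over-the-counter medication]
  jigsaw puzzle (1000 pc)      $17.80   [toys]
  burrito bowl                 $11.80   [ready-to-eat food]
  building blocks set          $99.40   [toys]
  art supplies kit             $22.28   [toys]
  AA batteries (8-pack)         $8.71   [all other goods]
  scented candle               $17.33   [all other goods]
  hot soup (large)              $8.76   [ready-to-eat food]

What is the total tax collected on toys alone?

Jigsaw puzzle (1000 pc) $17.80: toys → 3.25% + 0.5% city = 3.75% → $0.67
Building blocks set $99.40: toys → 3.25% + 0.5% city = 3.75% → $3.73
Art supplies kit $22.28: toys → 3.25% + 0.5% city = 3.75% → $0.84
Tax on toys = $0.67 + $3.73 + $0.84 = $5.24

$5.24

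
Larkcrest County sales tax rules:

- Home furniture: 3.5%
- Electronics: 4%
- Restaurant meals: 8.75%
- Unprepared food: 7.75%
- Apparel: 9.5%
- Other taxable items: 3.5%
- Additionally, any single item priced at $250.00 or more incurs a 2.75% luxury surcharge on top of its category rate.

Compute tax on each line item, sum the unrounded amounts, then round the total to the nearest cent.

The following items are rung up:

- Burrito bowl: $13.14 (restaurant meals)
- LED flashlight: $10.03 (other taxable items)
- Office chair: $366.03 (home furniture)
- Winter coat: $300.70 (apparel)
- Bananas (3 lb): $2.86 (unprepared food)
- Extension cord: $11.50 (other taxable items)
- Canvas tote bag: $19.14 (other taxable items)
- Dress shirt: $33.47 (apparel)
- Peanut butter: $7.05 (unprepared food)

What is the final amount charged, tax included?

$830.15

Burrito bowl $13.14: restaurant meals → 8.75% → $1.14975
LED flashlight $10.03: other taxable items → 3.5% → $0.35105
Office chair $366.03: home furniture → 3.5% + 2.75% surcharge = 6.25% → $22.876875
Winter coat $300.70: apparel → 9.5% + 2.75% surcharge = 12.25% → $36.83575
Bananas (3 lb) $2.86: unprepared food → 7.75% → $0.22165
Extension cord $11.50: other taxable items → 3.5% → $0.4025
Canvas tote bag $19.14: other taxable items → 3.5% → $0.6699
Dress shirt $33.47: apparel → 9.5% → $3.17965
Peanut butter $7.05: unprepared food → 7.75% → $0.546375
Subtotal = $763.92; unrounded tax = $66.2335 → $66.23; total due = $830.15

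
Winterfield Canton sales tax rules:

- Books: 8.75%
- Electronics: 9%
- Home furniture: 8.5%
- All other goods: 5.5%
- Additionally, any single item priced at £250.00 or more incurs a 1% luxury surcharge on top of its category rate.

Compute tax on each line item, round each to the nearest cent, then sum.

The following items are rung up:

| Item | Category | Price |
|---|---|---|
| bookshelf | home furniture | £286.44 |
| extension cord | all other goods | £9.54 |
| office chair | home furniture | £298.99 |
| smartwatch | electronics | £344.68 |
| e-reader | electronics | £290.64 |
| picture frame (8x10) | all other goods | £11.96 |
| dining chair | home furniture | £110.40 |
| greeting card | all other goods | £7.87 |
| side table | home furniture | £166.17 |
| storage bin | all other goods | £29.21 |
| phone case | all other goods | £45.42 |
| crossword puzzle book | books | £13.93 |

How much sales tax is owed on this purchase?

£149.58

Bookshelf £286.44: home furniture → 8.5% + 1% surcharge = 9.5% → £27.21
Extension cord £9.54: all other goods → 5.5% → £0.52
Office chair £298.99: home furniture → 8.5% + 1% surcharge = 9.5% → £28.40
Smartwatch £344.68: electronics → 9% + 1% surcharge = 10% → £34.47
E-reader £290.64: electronics → 9% + 1% surcharge = 10% → £29.06
Picture frame (8x10) £11.96: all other goods → 5.5% → £0.66
Dining chair £110.40: home furniture → 8.5% → £9.38
Greeting card £7.87: all other goods → 5.5% → £0.43
Side table £166.17: home furniture → 8.5% → £14.12
Storage bin £29.21: all other goods → 5.5% → £1.61
Phone case £45.42: all other goods → 5.5% → £2.50
Crossword puzzle book £13.93: books → 8.75% → £1.22
Total tax = £27.21 + £0.52 + £28.40 + £34.47 + £29.06 + £0.66 + £9.38 + £0.43 + £14.12 + £1.61 + £2.50 + £1.22 = £149.58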